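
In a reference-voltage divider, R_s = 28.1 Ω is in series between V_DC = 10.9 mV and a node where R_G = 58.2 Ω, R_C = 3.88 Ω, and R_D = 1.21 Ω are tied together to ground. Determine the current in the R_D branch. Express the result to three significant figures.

Combine the parallel branches: R_p = (1/58.2 + 1/3.88 + 1/1.21)⁻¹ = 0.9080 Ω.
V_A = 10.9 × 0.9080/29.01 = 0.3412 mV.
Branch current I = V_A/R_D = 0.3412/1.21 = 0.2820 mA.
(Equivalently: I_total = 0.3758 mA, then current-divider fraction G_k/ΣG = 0.7504.)

I ≈ 0.282 mA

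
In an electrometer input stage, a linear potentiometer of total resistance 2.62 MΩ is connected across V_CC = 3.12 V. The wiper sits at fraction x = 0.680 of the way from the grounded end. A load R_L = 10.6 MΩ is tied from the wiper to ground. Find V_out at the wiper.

Lower segment x·R_p = 1.782 MΩ; upper segment (1−x)·R_p = 0.8384 MΩ.
R_L loads the lower segment: effective lower R = 1.525 MΩ.
Loaded-divider output: V_out = 3.12 × 0.6453 = 2.013 V.

V_out ≈ 2.01 V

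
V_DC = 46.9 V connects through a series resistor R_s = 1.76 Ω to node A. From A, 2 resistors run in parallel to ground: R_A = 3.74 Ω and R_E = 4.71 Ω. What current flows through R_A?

Combine the parallel branches: R_p = (1/3.74 + 1/4.71)⁻¹ = 2.085 Ω.
V_A = 46.9 × 2.085/3.845 = 25.43 V.
I(R_A) = V_A / R_A = 25.43/3.74 = 6.800 A.

I ≈ 6.80 A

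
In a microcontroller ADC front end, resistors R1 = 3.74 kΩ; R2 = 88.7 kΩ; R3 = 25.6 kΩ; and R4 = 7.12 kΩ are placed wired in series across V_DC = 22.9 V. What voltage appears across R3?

V ≈ 4.68 V

Total series resistance ΣR = 3.74 + 88.7 + 25.6 + 7.12 = 125.2 kΩ.
Voltage divider: V = V_DC · (25.60 / 125.2) = 22.9 × 0.2045 = 4.684 V.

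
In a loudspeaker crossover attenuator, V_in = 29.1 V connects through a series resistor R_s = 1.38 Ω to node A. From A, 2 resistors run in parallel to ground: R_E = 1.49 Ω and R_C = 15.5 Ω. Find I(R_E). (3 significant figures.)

I ≈ 9.69 A

Parallel bank: R_p = 1/(1/1.49 + 1/15.5) = 1.359 Ω.
V_A by voltage divider: V_A = 29.1 × 1.359/(1.38 + 1.359) = 14.44 V.
Branch current I = V_A/R_E = 14.44/1.49 = 9.691 A.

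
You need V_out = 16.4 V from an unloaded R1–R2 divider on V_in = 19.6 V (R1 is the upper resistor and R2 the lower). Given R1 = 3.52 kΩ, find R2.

R2 ≈ 18.0 kΩ

Required fraction k = V_out/V_in = 0.8367.
So R2 = R1 · V_out/(V_in − V_out) = 3.52 × 16.4/(19.6 − 16.4) = 3.52 × 5.125 = 18.04 kΩ.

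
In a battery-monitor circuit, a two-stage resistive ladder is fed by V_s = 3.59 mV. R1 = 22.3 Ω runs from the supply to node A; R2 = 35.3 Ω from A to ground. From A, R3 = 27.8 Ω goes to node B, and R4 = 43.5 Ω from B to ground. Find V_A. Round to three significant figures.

V_A ≈ 1.85 mV

The second stage (R3 + R4 = 71.30 Ω) loads node A in parallel with R2.
Effective lower resistance at A: R2 ‖ 71.30 = 23.61 Ω.
V_A = 3.59 × 23.61/(22.3 + 23.61) = 1.846 mV.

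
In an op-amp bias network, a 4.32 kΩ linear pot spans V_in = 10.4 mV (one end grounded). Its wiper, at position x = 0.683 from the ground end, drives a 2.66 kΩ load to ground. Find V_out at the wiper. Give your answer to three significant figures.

V_out ≈ 5.26 mV

Lower segment x·R_p = 2.951 kΩ; upper segment (1−x)·R_p = 1.369 kΩ.
(x·R_p) ‖ R_L = 1.399 kΩ.
Then V_out = V_in · 1.399/(1.369 + 1.399) = 5.255 mV.
(Unloaded: V_out = x·V_in = 7.10 mV.)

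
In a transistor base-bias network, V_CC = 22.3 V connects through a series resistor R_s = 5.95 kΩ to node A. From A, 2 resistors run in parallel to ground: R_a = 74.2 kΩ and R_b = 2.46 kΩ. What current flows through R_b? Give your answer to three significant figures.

Parallel bank: R_p = 1/(1/74.2 + 1/2.46) = 2.381 kΩ.
Node voltage V_A = V_CC · R_p/(R_s + R_p) = 22.3 × 0.2858 = 6.373 V.
Branch current I = V_A/R_b = 6.373/2.46 = 2.591 mA.

I ≈ 2.59 mA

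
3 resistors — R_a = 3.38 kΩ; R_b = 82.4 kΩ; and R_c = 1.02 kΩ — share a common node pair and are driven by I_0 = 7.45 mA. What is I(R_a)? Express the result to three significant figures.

I ≈ 1.71 mA

ΣG = 1/3.38 + 1/82.4 + 1/1.02 = 1.288.
Current divider: I(R_a) = I_0 · G_k/ΣG = 7.45 × (0.2959/1.288) = 7.45 × 0.2296 = 1.711 mA.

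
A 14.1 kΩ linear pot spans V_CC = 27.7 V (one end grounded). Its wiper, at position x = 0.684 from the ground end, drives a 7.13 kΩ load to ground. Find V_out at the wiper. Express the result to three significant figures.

V_out ≈ 13.3 V

Split the track: R_lower = x·R_p = 9.644 kΩ, R_upper = (1−x)·R_p = 4.456 kΩ.
Lower segment in parallel with the load: 9.644 ‖ 7.13 = 4.099 kΩ.
Loaded-divider output: V_out = 27.7 × 0.4792 = 13.27 V.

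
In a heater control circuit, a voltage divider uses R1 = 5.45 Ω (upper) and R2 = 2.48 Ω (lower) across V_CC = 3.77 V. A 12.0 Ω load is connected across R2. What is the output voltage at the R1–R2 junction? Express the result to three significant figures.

V_out ≈ 1.03 V

The load sits in parallel with R2, giving an effective lower resistance R2' = R2·R_L/(R2+R_L) = 2.055 Ω.
Voltage divider with the loaded lower leg: V_out = 3.77 × 2.055/(5.45 + 2.055) = 3.77 × 0.2738 = 1.032 V.
(Unloaded it would be 1.18 V; the load pulls it down.)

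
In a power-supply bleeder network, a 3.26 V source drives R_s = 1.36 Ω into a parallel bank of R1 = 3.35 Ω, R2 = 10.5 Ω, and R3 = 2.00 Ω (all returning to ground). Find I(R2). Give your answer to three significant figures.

I ≈ 0.140 A

Equivalent of the parallel group: R_p = 1.119 Ω.
V_A = 3.26 × 1.119/2.479 = 1.471 V.
Branch current I = V_A/R2 = 1.471/10.5 = 0.1401 A.
(Check via current divider: I_total = 1.315 A; share G_k/ΣG = 0.1066 → same result.)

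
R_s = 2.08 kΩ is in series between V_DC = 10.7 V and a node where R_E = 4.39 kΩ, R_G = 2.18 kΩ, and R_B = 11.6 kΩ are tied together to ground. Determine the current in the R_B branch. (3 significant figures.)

I ≈ 0.354 mA

Parallel bank: R_p = 1/(1/4.39 + 1/2.18 + 1/11.6) = 1.294 kΩ.
V_A = 10.7 × 1.294/3.374 = 4.104 V.
Branch current I = V_A/R_B = 4.104/11.6 = 0.3538 mA.
(Equivalently: I_total = 3.171 mA, then current-divider fraction G_k/ΣG = 0.1116.)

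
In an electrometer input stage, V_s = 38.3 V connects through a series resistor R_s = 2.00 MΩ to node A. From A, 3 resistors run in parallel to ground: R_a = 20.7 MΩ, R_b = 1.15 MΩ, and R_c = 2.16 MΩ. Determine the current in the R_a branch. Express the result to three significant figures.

Combine the parallel branches: R_p = (1/20.7 + 1/1.15 + 1/2.16)⁻¹ = 0.7242 MΩ.
V_A = 38.3 × 0.7242/2.724 = 10.18 V.
Branch current I = V_A/R_a = 10.18/20.7 = 0.4919 µA.

I ≈ 0.492 µA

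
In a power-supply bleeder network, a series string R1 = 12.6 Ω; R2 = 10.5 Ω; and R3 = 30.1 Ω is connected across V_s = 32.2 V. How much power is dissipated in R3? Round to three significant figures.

Series current I = V_s/ΣR = 32.2/53.20 = 0.6053 A.
P(R3) = I²·R3 = (0.6053)² × 30.1 = 11.03 W.

P ≈ 11.0 W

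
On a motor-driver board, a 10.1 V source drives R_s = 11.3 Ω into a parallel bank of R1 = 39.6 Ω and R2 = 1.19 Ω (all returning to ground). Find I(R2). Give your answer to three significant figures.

Equivalent of the parallel group: R_p = 1.155 Ω.
V_A by voltage divider: V_A = 10.1 × 1.155/(11.3 + 1.155) = 0.9368 V.
I(R2) = V_A / R2 = 0.9368/1.19 = 0.7872 A.

I ≈ 0.787 A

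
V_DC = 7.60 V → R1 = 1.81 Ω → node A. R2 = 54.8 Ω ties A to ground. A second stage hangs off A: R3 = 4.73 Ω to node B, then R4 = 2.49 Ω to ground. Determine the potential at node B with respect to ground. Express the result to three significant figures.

Node A sees R2 in parallel with the series input of stage 2, R3 + R4 = 7.220 Ω.
Effective lower resistance at A: R2 ‖ 7.220 = 6.379 Ω.
V_A = 7.60 × 6.379/(1.81 + 6.379) = 5.920 V.
Then the unloaded second divider: V_B = V_A × R4/(R3+R4) = 5.920 × 0.3449 = 2.042 V.

V_B ≈ 2.04 V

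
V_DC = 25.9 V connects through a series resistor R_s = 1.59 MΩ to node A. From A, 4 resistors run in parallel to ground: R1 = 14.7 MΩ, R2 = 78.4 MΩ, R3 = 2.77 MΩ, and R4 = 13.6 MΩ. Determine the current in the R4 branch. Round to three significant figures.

I ≈ 1.05 µA

Parallel bank: R_p = 1/(1/14.7 + 1/78.4 + 1/2.77 + 1/13.6) = 1.941 MΩ.
Node voltage V_A = V_DC · R_p/(R_s + R_p) = 25.9 × 0.5496 = 14.24 V.
Branch current I = V_A/R4 = 14.24/13.6 = 1.047 µA.
(Equivalently: I_total = 7.336 µA, then current-divider fraction G_k/ΣG = 0.1427.)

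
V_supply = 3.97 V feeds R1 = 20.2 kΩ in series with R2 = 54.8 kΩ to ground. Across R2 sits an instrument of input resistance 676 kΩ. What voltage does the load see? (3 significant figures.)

R2 ‖ R_L = (54.8 × 676)/(54.8 + 676) = 50.69 kΩ.
Now apply the divider: V_out = 3.97 × 0.7151 = 2.839 V.
(Unloaded it would be 2.90 V; the load pulls it down.)

V_out ≈ 2.84 V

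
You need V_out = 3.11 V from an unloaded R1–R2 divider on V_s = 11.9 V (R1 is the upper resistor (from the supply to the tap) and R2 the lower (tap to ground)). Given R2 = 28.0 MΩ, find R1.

R1 ≈ 79.1 MΩ

The divider ratio is R2/(R1+R2) = 3.11/11.9 = 0.2613.
Rearranging, R1 = R2·(1−k)/k = 28.0 × 2.826 = 79.14 MΩ.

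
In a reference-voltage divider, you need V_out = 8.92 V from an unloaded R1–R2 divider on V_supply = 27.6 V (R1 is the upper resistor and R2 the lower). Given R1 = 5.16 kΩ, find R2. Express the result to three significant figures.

R2 ≈ 2.46 kΩ

V_out/V_supply = R2/(R1+R2) = 0.3232.
R2 = R1 · 0.3232/(1 − 0.3232) = 2.464 kΩ.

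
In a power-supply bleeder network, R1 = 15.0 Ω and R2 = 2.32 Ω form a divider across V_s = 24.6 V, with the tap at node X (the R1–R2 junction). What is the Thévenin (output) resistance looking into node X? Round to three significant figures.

R_th ≈ 2.01 Ω

With V_s suppressed (replaced by a short), R_th = R1 ‖ R2 = (15.00 × 2.32)/(15.00 + 2.32) = 2.009 Ω.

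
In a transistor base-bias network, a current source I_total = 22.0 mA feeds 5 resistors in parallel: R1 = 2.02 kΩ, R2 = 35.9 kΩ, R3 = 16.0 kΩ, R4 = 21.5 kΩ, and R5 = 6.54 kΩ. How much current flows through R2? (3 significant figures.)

Conductances: ΣG = 1/2.02 + 1/35.9 + 1/16.0 + 1/21.5 + 1/6.54 = 0.7848 (1/kΩ).
R2 takes the fraction G_k/ΣG = 0.02786/0.7848 = 0.03549, so I = 22.0 × 0.03549 = 0.7808 mA.

I ≈ 0.781 mA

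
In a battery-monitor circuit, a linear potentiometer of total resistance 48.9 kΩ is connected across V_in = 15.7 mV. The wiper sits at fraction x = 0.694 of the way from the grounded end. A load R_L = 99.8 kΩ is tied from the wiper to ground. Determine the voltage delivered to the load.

V_out ≈ 9.87 mV

Lower segment x·R_p = 33.94 kΩ; upper segment (1−x)·R_p = 14.96 kΩ.
R_L loads the lower segment: effective lower R = 25.32 kΩ.
V_out = 15.7 × 25.32/(14.96 + 25.32) = 9.869 mV.
(Unloaded: V_out = x·V_in = 10.9 mV.)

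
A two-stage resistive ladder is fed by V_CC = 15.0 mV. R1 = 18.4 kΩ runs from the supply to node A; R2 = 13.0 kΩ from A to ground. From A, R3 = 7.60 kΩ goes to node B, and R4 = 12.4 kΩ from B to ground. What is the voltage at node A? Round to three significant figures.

V_A ≈ 4.50 mV

Node A sees R2 in parallel with the series input of stage 2, R3 + R4 = 20.00 kΩ.
Effective lower resistance at A: R2 ‖ 20.00 = 7.879 kΩ.
V_A = 15.0 × 7.879/(18.4 + 7.879) = 4.497 mV.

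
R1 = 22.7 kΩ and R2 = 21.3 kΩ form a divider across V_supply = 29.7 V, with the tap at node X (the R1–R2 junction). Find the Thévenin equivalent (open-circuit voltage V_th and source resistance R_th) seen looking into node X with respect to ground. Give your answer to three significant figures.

V_th is the unloaded tap voltage: V_supply · R2/(R1+R2) = 29.7 × 0.4841 = 14.38 V.
Zeroing V_supply shorts the top of R1 to ground, so R_th = R1 ‖ R2 = 10.99 kΩ.

V_th ≈ 14.4 V, R_th ≈ 11.0 kΩ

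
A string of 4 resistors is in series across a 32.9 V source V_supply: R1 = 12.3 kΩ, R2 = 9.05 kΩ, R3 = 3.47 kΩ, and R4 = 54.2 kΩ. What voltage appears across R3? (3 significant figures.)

ΣR = 12.3 + 9.05 + 3.47 + 54.2 = 79.02 kΩ.
V = V_supply · R/ΣR = 32.9 × 0.04391 = 1.445 V.

V ≈ 1.44 V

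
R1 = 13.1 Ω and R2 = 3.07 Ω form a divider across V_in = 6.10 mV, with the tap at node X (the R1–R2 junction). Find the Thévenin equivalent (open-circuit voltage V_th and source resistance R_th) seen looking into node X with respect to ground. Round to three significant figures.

V_th ≈ 1.16 mV, R_th ≈ 2.49 Ω

V_th is the unloaded tap voltage: V_in · R2/(R1+R2) = 6.10 × 0.1899 = 1.158 mV.
With V_in suppressed (replaced by a short), R_th = R1 ‖ R2 = (13.10 × 3.07)/(13.10 + 3.07) = 2.487 Ω.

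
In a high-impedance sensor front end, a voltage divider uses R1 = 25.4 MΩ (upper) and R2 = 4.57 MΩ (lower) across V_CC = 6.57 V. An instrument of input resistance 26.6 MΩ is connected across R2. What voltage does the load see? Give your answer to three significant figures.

The load sits in parallel with R2, giving an effective lower resistance R2' = R2·R_L/(R2+R_L) = 3.900 MΩ.
Then V_out = V_CC · R2'/(R1 + R2') = 6.57 × 3.900/29.30 = 0.8745 V.

V_out ≈ 0.874 V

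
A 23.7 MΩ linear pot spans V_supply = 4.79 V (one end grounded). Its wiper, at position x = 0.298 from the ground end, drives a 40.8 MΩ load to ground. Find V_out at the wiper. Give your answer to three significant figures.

The pot divides into 16.64 MΩ above the wiper and 7.063 MΩ below.
(x·R_p) ‖ R_L = 6.020 MΩ.
Then V_out = V_supply · 6.020/(16.64 + 6.020) = 1.273 V.
(Unloaded: V_out = x·V_supply = 1.43 V.)

V_out ≈ 1.27 V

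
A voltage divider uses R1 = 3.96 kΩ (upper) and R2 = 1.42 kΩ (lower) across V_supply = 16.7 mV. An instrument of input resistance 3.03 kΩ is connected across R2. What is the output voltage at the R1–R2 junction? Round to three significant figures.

R2 ‖ R_L = (1.42 × 3.03)/(1.42 + 3.03) = 0.9669 kΩ.
Now apply the divider: V_out = 16.7 × 0.1962 = 3.277 mV.

V_out ≈ 3.28 mV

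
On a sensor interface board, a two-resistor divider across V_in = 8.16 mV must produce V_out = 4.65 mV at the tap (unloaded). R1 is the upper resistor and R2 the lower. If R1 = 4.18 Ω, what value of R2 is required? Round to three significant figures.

Required fraction k = V_out/V_in = 0.5699.
So R2 = R1 · V_out/(V_in − V_out) = 4.18 × 4.65/(8.16 − 4.65) = 4.18 × 1.325 = 5.538 Ω.

R2 ≈ 5.54 Ω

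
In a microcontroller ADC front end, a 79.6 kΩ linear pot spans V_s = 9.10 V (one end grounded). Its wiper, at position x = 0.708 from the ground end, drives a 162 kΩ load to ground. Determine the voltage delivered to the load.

V_out ≈ 5.85 V

The pot divides into 23.24 kΩ above the wiper and 56.36 kΩ below.
Lower segment in parallel with the load: 56.36 ‖ 162 = 41.81 kΩ.
V_out = 9.10 × 41.81/(23.24 + 41.81) = 5.849 V.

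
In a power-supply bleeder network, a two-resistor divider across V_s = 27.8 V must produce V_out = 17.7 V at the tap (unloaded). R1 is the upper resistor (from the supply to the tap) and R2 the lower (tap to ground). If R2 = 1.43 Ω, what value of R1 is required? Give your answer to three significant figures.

V_out/V_s = R2/(R1+R2) = 0.6367.
R1 = R2·(1/k − 1) = 1.43 × 0.5706 = 0.8160 Ω.

R1 ≈ 0.816 Ω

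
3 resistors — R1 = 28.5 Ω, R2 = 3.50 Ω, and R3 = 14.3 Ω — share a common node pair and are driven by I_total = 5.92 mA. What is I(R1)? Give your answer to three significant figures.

Total conductance ΣG = 1/28.5 + 1/3.50 + 1/14.3 = 0.3907 (units of 1/Ω).
By the current-divider rule, I = I_total · G_k/ΣG = 5.92 × 0.08980 = 0.5316 mA.

I ≈ 0.532 mA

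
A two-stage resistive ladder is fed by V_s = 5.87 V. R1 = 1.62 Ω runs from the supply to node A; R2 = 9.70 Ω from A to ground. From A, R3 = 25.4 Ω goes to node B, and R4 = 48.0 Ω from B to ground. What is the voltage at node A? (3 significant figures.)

V_A ≈ 4.94 V

The second stage (R3 + R4 = 73.40 Ω) loads node A in parallel with R2.
R2 ‖ (R3+R4) = 8.568 Ω.
So V_A = 5.87 × 0.8410 = 4.937 V.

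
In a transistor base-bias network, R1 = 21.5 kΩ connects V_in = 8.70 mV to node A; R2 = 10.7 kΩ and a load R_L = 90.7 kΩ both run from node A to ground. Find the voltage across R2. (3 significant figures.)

R2 ‖ R_L = (10.7 × 90.7)/(10.7 + 90.7) = 9.571 kΩ.
Now apply the divider: V_out = 8.70 × 0.3080 = 2.680 mV.

V_out ≈ 2.68 mV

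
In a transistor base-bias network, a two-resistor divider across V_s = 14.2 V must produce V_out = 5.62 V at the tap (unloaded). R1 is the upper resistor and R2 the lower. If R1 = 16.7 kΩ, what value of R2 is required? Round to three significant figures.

Required fraction k = V_out/V_s = 0.3958.
R2 = R1 · 0.3958/(1 − 0.3958) = 10.94 kΩ.

R2 ≈ 10.9 kΩ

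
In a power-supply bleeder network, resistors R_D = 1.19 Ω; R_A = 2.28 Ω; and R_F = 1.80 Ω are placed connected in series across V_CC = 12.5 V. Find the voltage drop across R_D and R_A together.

V ≈ 8.23 V

Series total: ΣR = 1.19 + 2.28 + 1.80 = 5.270 Ω.
R_{R_D..R_A} = 1.19 + 2.28 = 3.470 Ω.
By the voltage-divider rule, V = 12.5 × 3.470/5.270 = 8.231 V.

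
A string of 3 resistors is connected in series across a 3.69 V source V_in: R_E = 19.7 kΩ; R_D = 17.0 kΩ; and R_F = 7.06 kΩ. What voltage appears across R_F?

Total series resistance ΣR = 19.7 + 17.0 + 7.06 = 43.76 kΩ.
By the voltage-divider rule, V = 3.69 × 7.060/43.76 = 0.5953 V.

V ≈ 0.595 V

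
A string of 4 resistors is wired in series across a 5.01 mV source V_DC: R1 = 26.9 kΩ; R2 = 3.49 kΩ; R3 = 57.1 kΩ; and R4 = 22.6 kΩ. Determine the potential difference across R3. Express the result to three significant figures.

ΣR = 26.9 + 3.49 + 57.1 + 22.6 = 110.1 kΩ.
Voltage divider: V = V_DC · (57.10 / 110.1) = 5.01 × 0.5187 = 2.599 mV.

V ≈ 2.60 mV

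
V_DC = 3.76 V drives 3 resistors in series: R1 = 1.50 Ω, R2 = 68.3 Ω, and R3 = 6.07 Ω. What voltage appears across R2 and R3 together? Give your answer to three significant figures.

Series total: ΣR = 1.50 + 68.3 + 6.07 = 75.87 Ω.
R_{R2..R3} = 68.3 + 6.07 = 74.37 Ω.
By the voltage-divider rule, V = 3.76 × 74.37/75.87 = 3.686 V.

V ≈ 3.69 V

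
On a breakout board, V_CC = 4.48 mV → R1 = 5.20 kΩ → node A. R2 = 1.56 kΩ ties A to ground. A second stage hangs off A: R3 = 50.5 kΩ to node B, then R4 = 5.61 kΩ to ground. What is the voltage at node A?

V_A ≈ 1.01 mV

Node A sees R2 in parallel with the series input of stage 2, R3 + R4 = 56.11 kΩ.
Effective lower resistance at A: R2 ‖ 56.11 = 1.518 kΩ.
First divider: V_A = V_CC · 1.518/(5.20 + 1.518) = 1.012 mV.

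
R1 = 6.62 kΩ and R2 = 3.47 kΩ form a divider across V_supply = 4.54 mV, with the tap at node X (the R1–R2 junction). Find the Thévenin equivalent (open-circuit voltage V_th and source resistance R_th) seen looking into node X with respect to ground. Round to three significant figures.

V_th ≈ 1.56 mV, R_th ≈ 2.28 kΩ

With X open, the divider is unloaded: V_th = 4.54 × 3.47/10.09 = 1.561 mV.
With V_supply suppressed (replaced by a short), R_th = R1 ‖ R2 = (6.620 × 3.47)/(6.620 + 3.47) = 2.277 kΩ.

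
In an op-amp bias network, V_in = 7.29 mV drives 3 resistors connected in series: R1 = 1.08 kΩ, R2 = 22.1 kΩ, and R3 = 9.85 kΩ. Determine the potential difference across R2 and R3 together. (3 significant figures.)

ΣR = 1.08 + 22.1 + 9.85 = 33.03 kΩ.
R_{R2..R3} = 22.1 + 9.85 = 31.95 kΩ.
By the voltage-divider rule, V = 7.29 × 31.95/33.03 = 7.052 mV.

V ≈ 7.05 mV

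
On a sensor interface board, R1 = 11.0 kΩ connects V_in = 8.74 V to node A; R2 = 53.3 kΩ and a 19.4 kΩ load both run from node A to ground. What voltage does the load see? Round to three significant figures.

V_out ≈ 4.93 V

First combine the lower leg with the load: R2 ‖ R_L = 14.22 kΩ.
Voltage divider with the loaded lower leg: V_out = 8.74 × 14.22/(11.0 + 14.22) = 8.74 × 0.5639 = 4.928 V.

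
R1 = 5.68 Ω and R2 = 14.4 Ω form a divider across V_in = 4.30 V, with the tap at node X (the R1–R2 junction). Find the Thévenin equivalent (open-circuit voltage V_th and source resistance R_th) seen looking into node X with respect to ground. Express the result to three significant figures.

V_th ≈ 3.08 V, R_th ≈ 4.07 Ω

V_th is the unloaded tap voltage: V_in · R2/(R1+R2) = 4.30 × 0.7171 = 3.084 V.
Looking into X with the source shorted: R_th = R1·R2/(R1+R2) = 5.680 × 14.4/20.08 = 4.073 Ω.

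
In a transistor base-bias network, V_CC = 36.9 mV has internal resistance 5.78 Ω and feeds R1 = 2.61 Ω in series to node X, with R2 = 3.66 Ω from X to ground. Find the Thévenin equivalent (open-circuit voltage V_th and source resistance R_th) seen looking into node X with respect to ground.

R1' = 5.78 + 2.61 = 8.390 Ω (source resistance + R1).
Open-circuit (no load on X): V_th = V_CC · R2/(R1' + R2) = 36.9 × 3.66/(8.390 + 3.66) = 11.21 mV.
With V_CC suppressed (replaced by a short), R_th = R1' ‖ R2 = (8.390 × 3.66)/(8.390 + 3.66) = 2.548 Ω.

V_th ≈ 11.2 mV, R_th ≈ 2.55 Ω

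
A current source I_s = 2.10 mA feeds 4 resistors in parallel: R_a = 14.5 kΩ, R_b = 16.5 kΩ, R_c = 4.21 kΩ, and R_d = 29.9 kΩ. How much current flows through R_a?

I ≈ 0.362 mA

Conductances: ΣG = 1/14.5 + 1/16.5 + 1/4.21 + 1/29.9 = 0.4005 (1/kΩ).
Current divider: I(R_a) = I_s · G_k/ΣG = 2.10 × (0.06897/0.4005) = 2.10 × 0.1722 = 0.3616 mA.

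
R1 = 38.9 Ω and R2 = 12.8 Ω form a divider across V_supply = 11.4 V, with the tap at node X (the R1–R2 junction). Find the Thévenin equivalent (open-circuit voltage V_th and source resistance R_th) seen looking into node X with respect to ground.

Open-circuit (no load on X): V_th = V_supply · R2/(R1 + R2) = 11.4 × 12.8/(38.90 + 12.8) = 2.822 V.
Looking into X with the source shorted: R_th = R1·R2/(R1+R2) = 38.90 × 12.8/51.70 = 9.631 Ω.

V_th ≈ 2.82 V, R_th ≈ 9.63 Ω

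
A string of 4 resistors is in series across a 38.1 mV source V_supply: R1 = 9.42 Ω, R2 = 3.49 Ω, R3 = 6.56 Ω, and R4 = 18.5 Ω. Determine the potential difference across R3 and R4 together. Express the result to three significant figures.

V ≈ 25.1 mV

Series total: ΣR = 9.42 + 3.49 + 6.56 + 18.5 = 37.97 Ω.
R_{R3..R4} = 6.56 + 18.5 = 25.06 Ω.
By the voltage-divider rule, V = 38.1 × 25.06/37.97 = 25.15 mV.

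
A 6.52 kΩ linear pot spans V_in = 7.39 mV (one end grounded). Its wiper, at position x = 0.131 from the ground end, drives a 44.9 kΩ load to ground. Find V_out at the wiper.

V_out ≈ 0.952 mV

The pot divides into 5.666 kΩ above the wiper and 0.8541 kΩ below.
(x·R_p) ‖ R_L = 0.8382 kΩ.
Then V_out = V_in · 0.8382/(5.666 + 0.8382) = 0.9523 mV.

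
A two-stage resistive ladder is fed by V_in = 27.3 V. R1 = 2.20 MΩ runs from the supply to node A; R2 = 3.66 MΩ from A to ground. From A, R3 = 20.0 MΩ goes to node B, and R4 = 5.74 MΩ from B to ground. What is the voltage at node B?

The second stage (R3 + R4 = 25.74 MΩ) loads node A in parallel with R2.
Effective lower resistance at A: R2 ‖ 25.74 = 3.204 MΩ.
V_A = 27.3 × 3.204/(2.20 + 3.204) = 16.19 V.
Stage 2 is unloaded, so V_B = V_A · R4/(R3+R4) = 16.19 × 5.74/25.74 = 3.610 V.

V_B ≈ 3.61 V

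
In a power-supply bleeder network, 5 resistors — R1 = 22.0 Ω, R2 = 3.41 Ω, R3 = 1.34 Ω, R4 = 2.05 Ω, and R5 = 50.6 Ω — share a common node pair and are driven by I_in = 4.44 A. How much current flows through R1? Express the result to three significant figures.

I ≈ 0.127 A

Conductances: ΣG = 1/22.0 + 1/3.41 + 1/1.34 + 1/2.05 + 1/50.6 = 1.593 (1/Ω).
Current divider: I(R1) = I_in · G_k/ΣG = 4.44 × (0.04545/1.593) = 4.44 × 0.02854 = 0.1267 A.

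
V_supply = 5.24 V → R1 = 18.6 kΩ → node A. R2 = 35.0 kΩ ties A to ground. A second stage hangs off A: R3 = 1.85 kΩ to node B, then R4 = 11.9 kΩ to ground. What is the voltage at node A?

The second stage (R3 + R4 = 13.75 kΩ) loads node A in parallel with R2.
Effective lower resistance at A: R2 ‖ 13.75 = 9.872 kΩ.
So V_A = 5.24 × 0.3467 = 1.817 V.

V_A ≈ 1.82 V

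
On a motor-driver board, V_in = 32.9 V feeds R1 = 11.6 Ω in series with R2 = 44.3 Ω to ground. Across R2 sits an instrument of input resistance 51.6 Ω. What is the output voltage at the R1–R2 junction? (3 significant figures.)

V_out ≈ 22.1 V

R2 ‖ R_L = (44.3 × 51.6)/(44.3 + 51.6) = 23.84 Ω.
Then V_out = V_in · R2'/(R1 + R2') = 32.9 × 23.84/35.44 = 22.13 V.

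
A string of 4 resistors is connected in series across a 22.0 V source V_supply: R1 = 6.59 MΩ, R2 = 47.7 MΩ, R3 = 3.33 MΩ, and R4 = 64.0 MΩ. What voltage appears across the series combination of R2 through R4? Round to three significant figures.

Series total: ΣR = 6.59 + 47.7 + 3.33 + 64.0 = 121.6 MΩ.
R_{R2..R4} = 47.7 + 3.33 + 64.0 = 115.0 MΩ.
V = V_supply · R/ΣR = 22.0 × 0.9458 = 20.81 V.

V ≈ 20.8 V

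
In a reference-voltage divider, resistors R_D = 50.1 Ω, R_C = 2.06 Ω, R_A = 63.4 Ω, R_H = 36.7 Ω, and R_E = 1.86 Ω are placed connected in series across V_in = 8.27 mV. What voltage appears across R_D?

V ≈ 2.69 mV

Series total: ΣR = 50.1 + 2.06 + 63.4 + 36.7 + 1.86 = 154.1 Ω.
Voltage divider: V = V_in · (50.10 / 154.1) = 8.27 × 0.3251 = 2.688 mV.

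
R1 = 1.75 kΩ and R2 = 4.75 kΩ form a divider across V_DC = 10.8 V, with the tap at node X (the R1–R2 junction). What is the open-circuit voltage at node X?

V_th ≈ 7.89 V

With X open, the divider is unloaded: V_th = 10.8 × 4.75/6.500 = 7.892 V.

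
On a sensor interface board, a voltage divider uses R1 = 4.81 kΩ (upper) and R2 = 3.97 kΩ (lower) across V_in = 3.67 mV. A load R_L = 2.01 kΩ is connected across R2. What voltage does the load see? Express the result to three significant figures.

R2 ‖ R_L = (3.97 × 2.01)/(3.97 + 2.01) = 1.334 kΩ.
Voltage divider with the loaded lower leg: V_out = 3.67 × 1.334/(4.81 + 1.334) = 3.67 × 0.2172 = 0.7970 mV.
(Unloaded it would be 1.66 mV; the load pulls it down.)

V_out ≈ 0.797 mV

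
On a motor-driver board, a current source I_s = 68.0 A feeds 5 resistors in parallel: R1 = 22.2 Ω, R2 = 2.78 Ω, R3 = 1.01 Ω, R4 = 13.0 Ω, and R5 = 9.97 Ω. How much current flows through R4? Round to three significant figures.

ΣG = 1/22.2 + 1/2.78 + 1/1.01 + 1/13.0 + 1/9.97 = 1.572.
Current divider: I(R4) = I_s · G_k/ΣG = 68.0 × (0.07692/1.572) = 68.0 × 0.04893 = 3.327 A.

I ≈ 3.33 A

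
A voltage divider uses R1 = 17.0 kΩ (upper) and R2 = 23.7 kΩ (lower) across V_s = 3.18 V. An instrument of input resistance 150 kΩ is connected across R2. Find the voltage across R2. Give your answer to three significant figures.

V_out ≈ 1.74 V

The load sits in parallel with R2, giving an effective lower resistance R2' = R2·R_L/(R2+R_L) = 20.47 kΩ.
Now apply the divider: V_out = 3.18 × 0.5463 = 1.737 V.
(Unloaded it would be 1.85 V; the load pulls it down.)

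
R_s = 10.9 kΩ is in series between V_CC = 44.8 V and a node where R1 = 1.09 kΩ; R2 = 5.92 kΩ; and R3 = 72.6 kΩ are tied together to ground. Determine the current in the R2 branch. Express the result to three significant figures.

I ≈ 0.583 mA

Combine the parallel branches: R_p = (1/1.09 + 1/5.92 + 1/72.6)⁻¹ = 0.9090 kΩ.
V_A = 44.8 × 0.9090/11.81 = 3.448 V.
I(R2) = V_A / R2 = 3.448/5.92 = 0.5825 mA.
(Equivalently: I_total = 3.794 mA, then current-divider fraction G_k/ΣG = 0.1535.)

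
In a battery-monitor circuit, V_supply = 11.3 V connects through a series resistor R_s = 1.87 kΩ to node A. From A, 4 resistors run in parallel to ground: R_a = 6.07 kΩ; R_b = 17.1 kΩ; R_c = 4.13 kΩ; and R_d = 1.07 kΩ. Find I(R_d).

Parallel bank: R_p = 1/(1/6.07 + 1/17.1 + 1/4.13 + 1/1.07) = 0.7143 kΩ.
V_A = 11.3 × 0.7143/2.584 = 3.123 V.
Branch current I = V_A/R_d = 3.123/1.07 = 2.919 mA.

I ≈ 2.92 mA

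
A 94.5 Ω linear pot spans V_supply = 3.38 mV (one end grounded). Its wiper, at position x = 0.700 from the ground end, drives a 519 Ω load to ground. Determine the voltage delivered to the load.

V_out ≈ 2.28 mV

The pot divides into 28.35 Ω above the wiper and 66.15 Ω below.
(x·R_p) ‖ R_L = 58.67 Ω.
Loaded-divider output: V_out = 3.38 × 0.6742 = 2.279 mV.
(Unloaded: V_out = x·V_supply = 2.37 mV.)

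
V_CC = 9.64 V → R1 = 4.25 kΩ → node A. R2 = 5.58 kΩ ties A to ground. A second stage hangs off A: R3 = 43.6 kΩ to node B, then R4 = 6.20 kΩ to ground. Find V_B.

The second stage (R3 + R4 = 49.80 kΩ) loads node A in parallel with R2.
Effective lower resistance at A: R2 ‖ 49.80 = 5.018 kΩ.
First divider: V_A = V_CC · 5.018/(4.25 + 5.018) = 5.219 V.
Then the unloaded second divider: V_B = V_A × R4/(R3+R4) = 5.219 × 0.1245 = 0.6498 V.

V_B ≈ 0.650 V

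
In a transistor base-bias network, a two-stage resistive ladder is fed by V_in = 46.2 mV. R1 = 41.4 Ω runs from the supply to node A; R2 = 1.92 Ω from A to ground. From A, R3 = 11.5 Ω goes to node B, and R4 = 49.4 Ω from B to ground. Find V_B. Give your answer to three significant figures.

V_B ≈ 1.61 mV

Looking into the second stage from A: R3 + R4 = 60.90 Ω appears in parallel with R2.
R2 ‖ (R3+R4) = 1.861 Ω.
So V_A = 46.2 × 0.04302 = 1.988 mV.
Then the unloaded second divider: V_B = V_A × R4/(R3+R4) = 1.988 × 0.8112 = 1.612 mV.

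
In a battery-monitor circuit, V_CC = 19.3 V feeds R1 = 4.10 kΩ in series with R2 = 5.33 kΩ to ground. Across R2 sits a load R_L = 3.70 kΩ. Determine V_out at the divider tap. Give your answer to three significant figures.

The load sits in parallel with R2, giving an effective lower resistance R2' = R2·R_L/(R2+R_L) = 2.184 kΩ.
Then V_out = V_CC · R2'/(R1 + R2') = 19.3 × 2.184/6.284 = 6.708 V.
(Unloaded it would be 10.9 V; the load pulls it down.)

V_out ≈ 6.71 V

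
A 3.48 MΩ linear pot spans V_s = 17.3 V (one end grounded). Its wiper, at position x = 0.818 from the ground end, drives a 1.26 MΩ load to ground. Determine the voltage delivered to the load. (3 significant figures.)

V_out ≈ 10.0 V

Split the track: R_lower = x·R_p = 2.847 MΩ, R_upper = (1−x)·R_p = 0.6334 MΩ.
(x·R_p) ‖ R_L = 0.8734 MΩ.
V_out = 17.3 × 0.8734/(0.6334 + 0.8734) = 10.03 V.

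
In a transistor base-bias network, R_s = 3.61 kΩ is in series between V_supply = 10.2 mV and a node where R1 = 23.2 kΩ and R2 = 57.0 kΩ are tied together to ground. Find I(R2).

Parallel bank: R_p = 1/(1/23.2 + 1/57.0) = 16.49 kΩ.
V_A = 10.2 × 16.49/20.10 = 8.368 mV.
Branch current I = V_A/R2 = 8.368/57.0 = 0.1468 µA.
(Equivalently: I_total = 0.5075 µA, then current-divider fraction G_k/ΣG = 0.2893.)

I ≈ 0.147 µA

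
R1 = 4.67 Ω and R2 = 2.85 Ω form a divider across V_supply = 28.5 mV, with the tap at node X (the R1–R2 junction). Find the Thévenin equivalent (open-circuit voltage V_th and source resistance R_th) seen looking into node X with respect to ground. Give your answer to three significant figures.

Open-circuit (no load on X): V_th = V_supply · R2/(R1 + R2) = 28.5 × 2.85/(4.670 + 2.85) = 10.80 mV.
With V_supply suppressed (replaced by a short), R_th = R1 ‖ R2 = (4.670 × 2.85)/(4.670 + 2.85) = 1.770 Ω.

V_th ≈ 10.8 mV, R_th ≈ 1.77 Ω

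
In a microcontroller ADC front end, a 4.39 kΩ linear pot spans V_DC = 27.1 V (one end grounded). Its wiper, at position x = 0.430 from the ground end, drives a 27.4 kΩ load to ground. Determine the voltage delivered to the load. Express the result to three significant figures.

V_out ≈ 11.2 V

Lower segment x·R_p = 1.888 kΩ; upper segment (1−x)·R_p = 2.502 kΩ.
Lower segment in parallel with the load: 1.888 ‖ 27.4 = 1.766 kΩ.
Loaded-divider output: V_out = 27.1 × 0.4138 = 11.21 V.
(Unloaded: V_out = x·V_DC = 11.7 V.)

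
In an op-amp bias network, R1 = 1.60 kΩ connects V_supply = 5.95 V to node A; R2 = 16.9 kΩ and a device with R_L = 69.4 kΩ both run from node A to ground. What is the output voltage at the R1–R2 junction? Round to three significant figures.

V_out ≈ 5.32 V

R2 ‖ R_L = (16.9 × 69.4)/(16.9 + 69.4) = 13.59 kΩ.
Now apply the divider: V_out = 5.95 × 0.8947 = 5.323 V.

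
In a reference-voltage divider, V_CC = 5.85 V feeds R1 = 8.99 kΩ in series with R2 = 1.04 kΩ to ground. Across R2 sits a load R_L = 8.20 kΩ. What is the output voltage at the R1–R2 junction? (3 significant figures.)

V_out ≈ 0.545 V

The load sits in parallel with R2, giving an effective lower resistance R2' = R2·R_L/(R2+R_L) = 0.9229 kΩ.
Voltage divider with the loaded lower leg: V_out = 5.85 × 0.9229/(8.99 + 0.9229) = 5.85 × 0.09310 = 0.5447 V.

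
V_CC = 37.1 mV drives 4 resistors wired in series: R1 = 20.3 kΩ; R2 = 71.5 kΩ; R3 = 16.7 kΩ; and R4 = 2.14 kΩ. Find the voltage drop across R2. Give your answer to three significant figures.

ΣR = 20.3 + 71.5 + 16.7 + 2.14 = 110.6 kΩ.
Voltage divider: V = V_CC · (71.50 / 110.6) = 37.1 × 0.6462 = 23.98 mV.

V ≈ 24.0 mV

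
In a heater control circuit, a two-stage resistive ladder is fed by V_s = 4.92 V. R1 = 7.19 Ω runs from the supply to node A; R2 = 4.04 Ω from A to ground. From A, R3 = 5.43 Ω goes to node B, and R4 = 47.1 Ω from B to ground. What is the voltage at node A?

Node A sees R2 in parallel with the series input of stage 2, R3 + R4 = 52.53 Ω.
Effective lower resistance at A: R2 ‖ 52.53 = 3.751 Ω.
First divider: V_A = V_s · 3.751/(7.19 + 3.751) = 1.687 V.

V_A ≈ 1.69 V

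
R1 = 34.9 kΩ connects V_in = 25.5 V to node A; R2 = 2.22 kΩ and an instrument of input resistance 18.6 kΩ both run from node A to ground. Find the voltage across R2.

The load sits in parallel with R2, giving an effective lower resistance R2' = R2·R_L/(R2+R_L) = 1.983 kΩ.
Voltage divider with the loaded lower leg: V_out = 25.5 × 1.983/(34.9 + 1.983) = 25.5 × 0.05377 = 1.371 V.
(Unloaded it would be 1.53 V; the load pulls it down.)

V_out ≈ 1.37 V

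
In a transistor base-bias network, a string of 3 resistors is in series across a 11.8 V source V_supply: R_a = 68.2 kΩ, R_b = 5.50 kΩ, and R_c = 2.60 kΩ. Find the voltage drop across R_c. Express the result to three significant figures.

V ≈ 0.402 V

ΣR = 68.2 + 5.50 + 2.60 = 76.30 kΩ.
Voltage divider: V = V_supply · (2.600 / 76.30) = 11.8 × 0.03408 = 0.4021 V.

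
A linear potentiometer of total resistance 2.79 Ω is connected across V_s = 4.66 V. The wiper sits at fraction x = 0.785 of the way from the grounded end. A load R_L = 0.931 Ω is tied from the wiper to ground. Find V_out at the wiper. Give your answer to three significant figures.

V_out ≈ 2.43 V

Split the track: R_lower = x·R_p = 2.190 Ω, R_upper = (1−x)·R_p = 0.5998 Ω.
(x·R_p) ‖ R_L = 0.6533 Ω.
Loaded-divider output: V_out = 4.66 × 0.5213 = 2.429 V.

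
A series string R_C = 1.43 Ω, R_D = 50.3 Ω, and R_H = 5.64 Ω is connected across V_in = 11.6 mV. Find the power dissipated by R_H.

P ≈ 0.231 µW

ΣR = 57.37 Ω → I = 11.6/57.37 = 0.2022 mA.
V(R_H) = I·R = 1.140 mV; P = V·I = 1.140 × 0.2022 = 0.2306 µW.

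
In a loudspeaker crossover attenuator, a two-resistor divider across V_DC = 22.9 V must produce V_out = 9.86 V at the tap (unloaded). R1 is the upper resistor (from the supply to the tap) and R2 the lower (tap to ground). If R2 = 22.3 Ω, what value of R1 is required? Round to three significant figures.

Required fraction k = V_out/V_DC = 0.4306.
R1 = R2·(1/k − 1) = 22.3 × 1.323 = 29.49 Ω.

R1 ≈ 29.5 Ω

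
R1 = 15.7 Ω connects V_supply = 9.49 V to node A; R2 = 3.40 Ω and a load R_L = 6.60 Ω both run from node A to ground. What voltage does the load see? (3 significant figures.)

The load sits in parallel with R2, giving an effective lower resistance R2' = R2·R_L/(R2+R_L) = 2.244 Ω.
Voltage divider with the loaded lower leg: V_out = 9.49 × 2.244/(15.7 + 2.244) = 9.49 × 0.1251 = 1.187 V.
(Unloaded it would be 1.69 V; the load pulls it down.)

V_out ≈ 1.19 V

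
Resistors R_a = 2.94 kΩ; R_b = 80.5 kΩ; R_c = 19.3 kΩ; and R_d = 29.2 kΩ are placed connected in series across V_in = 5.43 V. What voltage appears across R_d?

V ≈ 1.20 V

Total series resistance ΣR = 2.94 + 80.5 + 19.3 + 29.2 = 131.9 kΩ.
By the voltage-divider rule, V = 5.43 × 29.20/131.9 = 1.202 V.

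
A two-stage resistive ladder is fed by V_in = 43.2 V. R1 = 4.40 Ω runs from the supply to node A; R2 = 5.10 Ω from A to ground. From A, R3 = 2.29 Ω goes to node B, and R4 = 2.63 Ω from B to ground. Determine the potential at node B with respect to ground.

V_B ≈ 8.38 V

Node A sees R2 in parallel with the series input of stage 2, R3 + R4 = 4.920 Ω.
Effective lower resistance at A: R2 ‖ 4.920 = 2.504 Ω.
V_A = 43.2 × 2.504/(4.40 + 2.504) = 15.67 V.
Then the unloaded second divider: V_B = V_A × R4/(R3+R4) = 15.67 × 0.5346 = 8.376 V.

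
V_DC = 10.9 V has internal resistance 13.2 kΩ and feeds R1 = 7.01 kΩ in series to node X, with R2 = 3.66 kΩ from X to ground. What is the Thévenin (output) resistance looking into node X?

R_th ≈ 3.10 kΩ

R1' = 13.2 + 7.01 = 20.21 kΩ (source resistance + R1).
Looking into X with the source shorted: R_th = R1'·R2/(R1'+R2) = 20.21 × 3.66/23.87 = 3.099 kΩ.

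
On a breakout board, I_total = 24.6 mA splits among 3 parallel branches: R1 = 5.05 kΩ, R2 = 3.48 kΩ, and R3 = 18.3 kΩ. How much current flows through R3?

I ≈ 2.49 mA

Total conductance ΣG = 1/5.05 + 1/3.48 + 1/18.3 = 0.5400 (units of 1/kΩ).
R3 takes the fraction G_k/ΣG = 0.05464/0.5400 = 0.1012, so I = 24.6 × 0.1012 = 2.489 mA.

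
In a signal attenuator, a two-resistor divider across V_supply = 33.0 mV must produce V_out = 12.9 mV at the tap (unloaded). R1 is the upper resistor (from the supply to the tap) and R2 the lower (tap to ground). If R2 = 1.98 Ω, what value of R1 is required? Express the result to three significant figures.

Required fraction k = V_out/V_supply = 0.3909.
R1 = R2·(1/k − 1) = 1.98 × 1.558 = 3.085 Ω.

R1 ≈ 3.09 Ω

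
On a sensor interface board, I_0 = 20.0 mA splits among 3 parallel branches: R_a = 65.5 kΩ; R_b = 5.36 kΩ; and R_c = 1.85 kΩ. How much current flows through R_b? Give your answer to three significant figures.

Total conductance ΣG = 1/65.5 + 1/5.36 + 1/1.85 = 0.7424 (units of 1/kΩ).
By the current-divider rule, I = I_0 · G_k/ΣG = 20.0 × 0.2513 = 5.026 mA.

I ≈ 5.03 mA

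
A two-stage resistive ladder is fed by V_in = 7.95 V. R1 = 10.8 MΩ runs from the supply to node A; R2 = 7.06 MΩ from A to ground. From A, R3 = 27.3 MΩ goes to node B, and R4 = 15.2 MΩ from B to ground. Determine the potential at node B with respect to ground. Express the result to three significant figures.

The second stage (R3 + R4 = 42.50 MΩ) loads node A in parallel with R2.
Effective lower resistance at A: R2 ‖ 42.50 = 6.054 MΩ.
So V_A = 7.95 × 0.3592 = 2.856 V.
Then the unloaded second divider: V_B = V_A × R4/(R3+R4) = 2.856 × 0.3576 = 1.021 V.

V_B ≈ 1.02 V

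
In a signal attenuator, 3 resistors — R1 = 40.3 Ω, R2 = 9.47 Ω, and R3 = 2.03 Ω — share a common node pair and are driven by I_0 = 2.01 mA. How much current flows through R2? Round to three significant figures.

I ≈ 0.341 mA

Total conductance ΣG = 1/40.3 + 1/9.47 + 1/2.03 = 0.6230 (units of 1/Ω).
By the current-divider rule, I = I_0 · G_k/ΣG = 2.01 × 0.1695 = 0.3407 mA.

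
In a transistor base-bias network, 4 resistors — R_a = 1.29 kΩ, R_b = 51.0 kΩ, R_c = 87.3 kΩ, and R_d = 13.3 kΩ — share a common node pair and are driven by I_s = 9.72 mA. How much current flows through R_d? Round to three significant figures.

I ≈ 0.829 mA

ΣG = 1/1.29 + 1/51.0 + 1/87.3 + 1/13.3 = 0.8814.
By the current-divider rule, I = I_s · G_k/ΣG = 9.72 × 0.08530 = 0.8291 mA.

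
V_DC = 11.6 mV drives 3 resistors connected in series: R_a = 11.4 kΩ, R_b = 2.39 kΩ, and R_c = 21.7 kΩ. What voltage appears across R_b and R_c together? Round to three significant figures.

Series total: ΣR = 11.4 + 2.39 + 21.7 = 35.49 kΩ.
R_{R_b..R_c} = 2.39 + 21.7 = 24.09 kΩ.
By the voltage-divider rule, V = 11.6 × 24.09/35.49 = 7.874 mV.

V ≈ 7.87 mV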